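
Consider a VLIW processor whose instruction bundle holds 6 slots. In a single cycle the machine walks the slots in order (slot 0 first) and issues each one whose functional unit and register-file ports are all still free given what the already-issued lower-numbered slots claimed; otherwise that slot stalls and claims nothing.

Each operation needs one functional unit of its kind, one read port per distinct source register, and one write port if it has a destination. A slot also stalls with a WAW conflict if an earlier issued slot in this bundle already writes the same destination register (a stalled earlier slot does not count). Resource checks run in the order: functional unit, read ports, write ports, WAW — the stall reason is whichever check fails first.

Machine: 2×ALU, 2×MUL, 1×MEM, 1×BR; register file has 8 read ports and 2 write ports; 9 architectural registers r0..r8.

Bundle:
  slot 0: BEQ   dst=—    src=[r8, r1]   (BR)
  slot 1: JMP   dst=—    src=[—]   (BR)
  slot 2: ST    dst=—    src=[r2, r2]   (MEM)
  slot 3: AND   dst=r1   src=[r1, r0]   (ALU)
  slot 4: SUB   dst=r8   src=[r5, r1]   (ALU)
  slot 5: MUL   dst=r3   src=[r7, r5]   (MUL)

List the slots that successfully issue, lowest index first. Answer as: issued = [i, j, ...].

  0. BR ⇒ go  {2A/2Mu/1Ld/0B | 6r 2w}
  1. BR ⇒ no(FU)  {2A/2Mu/1Ld/0B | 6r 2w}
  2. MEM ⇒ go  {2A/2Mu/0Ld/0B | 5r 2w}
  3. ALU→r1 ⇒ go  {1A/2Mu/0Ld/0B | 3r 1w}
  4. ALU→r8 ⇒ go  {0A/2Mu/0Ld/0B | 1r 0w}
  5. MUL→r3 ⇒ no(RD_PORT)  {0A/2Mu/0Ld/0B | 1r 0w}

issued = [0, 2, 3, 4]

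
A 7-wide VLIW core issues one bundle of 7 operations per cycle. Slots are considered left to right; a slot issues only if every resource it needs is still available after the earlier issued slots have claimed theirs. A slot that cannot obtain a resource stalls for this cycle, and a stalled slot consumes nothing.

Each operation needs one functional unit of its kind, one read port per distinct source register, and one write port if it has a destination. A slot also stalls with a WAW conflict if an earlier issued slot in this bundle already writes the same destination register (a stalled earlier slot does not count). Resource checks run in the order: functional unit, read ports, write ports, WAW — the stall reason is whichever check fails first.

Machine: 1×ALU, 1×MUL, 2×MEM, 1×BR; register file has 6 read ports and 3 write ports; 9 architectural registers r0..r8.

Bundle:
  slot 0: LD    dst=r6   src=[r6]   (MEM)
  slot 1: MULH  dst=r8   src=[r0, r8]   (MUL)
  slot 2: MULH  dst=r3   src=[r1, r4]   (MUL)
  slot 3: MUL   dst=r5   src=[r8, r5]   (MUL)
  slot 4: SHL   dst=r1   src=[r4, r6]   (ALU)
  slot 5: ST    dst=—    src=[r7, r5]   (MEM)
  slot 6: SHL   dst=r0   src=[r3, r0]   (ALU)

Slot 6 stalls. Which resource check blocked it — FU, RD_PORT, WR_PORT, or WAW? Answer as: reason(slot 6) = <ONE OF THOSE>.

reason(slot 6) = FU

  0. MEM→r6 ⇒ go  {1A/1Mu/1Ld/1B | 5r 2w}
  1. MUL→r8 ⇒ go  {1A/0Mu/1Ld/1B | 3r 1w}
  2. MUL→r3 ⇒ no(FU)  {1A/0Mu/1Ld/1B | 3r 1w}
  3. MUL→r5 ⇒ no(FU)  {1A/0Mu/1Ld/1B | 3r 1w}
  4. ALU→r1 ⇒ go  {0A/0Mu/1Ld/1B | 1r 0w}
  5. MEM ⇒ no(RD_PORT)  {0A/0Mu/1Ld/1B | 1r 0w}
  6. ALU→r0 ⇒ no(FU)  {0A/0Mu/1Ld/1B | 1r 0w}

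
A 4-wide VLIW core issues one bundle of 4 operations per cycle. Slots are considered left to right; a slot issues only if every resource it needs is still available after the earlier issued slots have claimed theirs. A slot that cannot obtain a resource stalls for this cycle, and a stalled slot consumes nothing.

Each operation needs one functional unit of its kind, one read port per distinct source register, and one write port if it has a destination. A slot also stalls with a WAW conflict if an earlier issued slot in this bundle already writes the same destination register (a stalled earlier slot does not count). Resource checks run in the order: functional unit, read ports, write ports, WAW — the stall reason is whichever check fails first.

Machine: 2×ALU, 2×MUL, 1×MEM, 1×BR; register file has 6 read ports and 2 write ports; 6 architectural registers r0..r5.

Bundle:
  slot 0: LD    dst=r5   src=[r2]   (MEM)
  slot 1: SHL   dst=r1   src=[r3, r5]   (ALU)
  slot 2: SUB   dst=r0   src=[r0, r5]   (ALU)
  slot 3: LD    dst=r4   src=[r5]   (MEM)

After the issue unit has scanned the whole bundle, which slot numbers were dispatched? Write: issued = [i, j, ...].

issued = [0, 1]

  0. MEM→r5 ⇒ go  {2A/2Mu/0Ld/1B | 5r 1w}
  1. ALU→r1 ⇒ go  {1A/2Mu/0Ld/1B | 3r 0w}
  2. ALU→r0 ⇒ no(WR_PORT)  {1A/2Mu/0Ld/1B | 3r 0w}
  3. MEM→r4 ⇒ no(FU)  {1A/2Mu/0Ld/1B | 3r 0w}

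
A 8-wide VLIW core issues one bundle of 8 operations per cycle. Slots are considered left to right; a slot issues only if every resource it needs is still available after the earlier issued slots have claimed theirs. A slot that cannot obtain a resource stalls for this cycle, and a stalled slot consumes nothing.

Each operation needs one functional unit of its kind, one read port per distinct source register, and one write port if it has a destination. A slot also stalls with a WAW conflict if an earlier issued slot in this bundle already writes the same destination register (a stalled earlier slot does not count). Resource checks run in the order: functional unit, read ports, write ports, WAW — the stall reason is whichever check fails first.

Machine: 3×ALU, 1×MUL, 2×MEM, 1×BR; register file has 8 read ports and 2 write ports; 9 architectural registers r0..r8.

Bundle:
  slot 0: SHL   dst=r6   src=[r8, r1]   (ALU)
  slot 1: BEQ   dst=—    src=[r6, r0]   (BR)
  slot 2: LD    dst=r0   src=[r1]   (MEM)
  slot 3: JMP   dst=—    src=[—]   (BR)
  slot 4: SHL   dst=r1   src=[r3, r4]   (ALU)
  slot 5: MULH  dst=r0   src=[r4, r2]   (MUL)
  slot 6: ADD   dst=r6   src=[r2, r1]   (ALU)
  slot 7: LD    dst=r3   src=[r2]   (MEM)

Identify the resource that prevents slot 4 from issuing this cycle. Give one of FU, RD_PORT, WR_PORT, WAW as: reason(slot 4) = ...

#0 ALU src=r8,r1 dispatched  <A:2 Mu:1 Ld:2 B:1 rd:6 wr:1>
#1 BR src=r6,r0 dispatched  <A:2 Mu:1 Ld:2 B:0 rd:4 wr:1>
#2 MEM src=r1 dispatched  <A:2 Mu:1 Ld:1 B:0 rd:3 wr:0>
#3 BR src=- held:FU  <A:2 Mu:1 Ld:1 B:0 rd:3 wr:0>
#4 ALU src=r3,r4 held:WR_PORT  <A:2 Mu:1 Ld:1 B:0 rd:3 wr:0>
#5 MUL src=r4,r2 held:WR_PORT  <A:2 Mu:1 Ld:1 B:0 rd:3 wr:0>
#6 ALU src=r2,r1 held:WR_PORT  <A:2 Mu:1 Ld:1 B:0 rd:3 wr:0>
#7 MEM src=r2 held:WR_PORT  <A:2 Mu:1 Ld:1 B:0 rd:3 wr:0>

reason(slot 4) = WR_PORT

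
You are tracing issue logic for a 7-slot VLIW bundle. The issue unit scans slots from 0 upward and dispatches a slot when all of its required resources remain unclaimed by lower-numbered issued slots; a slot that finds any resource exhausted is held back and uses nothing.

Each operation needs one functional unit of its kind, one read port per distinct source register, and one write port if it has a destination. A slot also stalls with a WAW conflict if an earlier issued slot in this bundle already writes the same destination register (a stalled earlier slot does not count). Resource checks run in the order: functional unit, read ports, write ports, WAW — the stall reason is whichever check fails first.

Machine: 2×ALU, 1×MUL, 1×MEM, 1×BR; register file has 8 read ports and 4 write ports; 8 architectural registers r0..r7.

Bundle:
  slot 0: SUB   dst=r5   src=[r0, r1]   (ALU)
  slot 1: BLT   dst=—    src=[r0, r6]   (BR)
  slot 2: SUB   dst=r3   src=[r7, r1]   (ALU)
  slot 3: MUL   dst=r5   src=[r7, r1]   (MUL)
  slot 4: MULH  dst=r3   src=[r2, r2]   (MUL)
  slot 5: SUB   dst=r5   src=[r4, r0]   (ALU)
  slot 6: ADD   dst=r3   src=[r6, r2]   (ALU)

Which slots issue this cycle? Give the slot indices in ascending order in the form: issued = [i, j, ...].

(0) want 1×ALU +2rd +1wr — yes → AL1|MU1|ME1|BR1|rd6|wr3
(1) want 1×BR +2rd +0wr — yes → AL1|MU1|ME1|BR0|rd4|wr3
(2) want 1×ALU +2rd +1wr — yes → AL0|MU1|ME1|BR0|rd2|wr2
(3) want 1×MUL +2rd +1wr — WAW → AL0|MU1|ME1|BR0|rd2|wr2
(4) want 1×MUL +1rd +1wr — WAW → AL0|MU1|ME1|BR0|rd2|wr2
(5) want 1×ALU +2rd +1wr — FU → AL0|MU1|ME1|BR0|rd2|wr2
(6) want 1×ALU +2rd +1wr — FU → AL0|MU1|ME1|BR0|rd2|wr2

issued = [0, 1, 2]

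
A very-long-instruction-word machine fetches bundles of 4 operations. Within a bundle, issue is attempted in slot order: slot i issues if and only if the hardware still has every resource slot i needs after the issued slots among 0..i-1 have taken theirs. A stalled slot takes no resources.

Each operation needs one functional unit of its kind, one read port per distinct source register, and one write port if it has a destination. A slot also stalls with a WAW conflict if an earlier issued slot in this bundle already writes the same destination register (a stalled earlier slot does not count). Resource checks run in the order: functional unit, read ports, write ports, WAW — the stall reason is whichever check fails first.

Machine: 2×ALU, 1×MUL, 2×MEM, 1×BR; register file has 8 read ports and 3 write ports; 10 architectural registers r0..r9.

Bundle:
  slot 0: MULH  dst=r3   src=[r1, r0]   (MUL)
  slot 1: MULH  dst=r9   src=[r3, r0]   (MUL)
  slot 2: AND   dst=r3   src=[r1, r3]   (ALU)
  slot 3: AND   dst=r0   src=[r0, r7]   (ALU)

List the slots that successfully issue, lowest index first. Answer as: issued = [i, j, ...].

issued = [0, 3]

[0] MUL needs rd=2 wr=1: ok; after: ALU=2 MUL=0 MEM=2 BR=1, R=6, W=2
[1] MUL needs rd=2 wr=1: FU; after: ALU=2 MUL=0 MEM=2 BR=1, R=6, W=2
[2] ALU needs rd=2 wr=1: WAW; after: ALU=2 MUL=0 MEM=2 BR=1, R=6, W=2
[3] ALU needs rd=2 wr=1: ok; after: ALU=1 MUL=0 MEM=2 BR=1, R=4, W=1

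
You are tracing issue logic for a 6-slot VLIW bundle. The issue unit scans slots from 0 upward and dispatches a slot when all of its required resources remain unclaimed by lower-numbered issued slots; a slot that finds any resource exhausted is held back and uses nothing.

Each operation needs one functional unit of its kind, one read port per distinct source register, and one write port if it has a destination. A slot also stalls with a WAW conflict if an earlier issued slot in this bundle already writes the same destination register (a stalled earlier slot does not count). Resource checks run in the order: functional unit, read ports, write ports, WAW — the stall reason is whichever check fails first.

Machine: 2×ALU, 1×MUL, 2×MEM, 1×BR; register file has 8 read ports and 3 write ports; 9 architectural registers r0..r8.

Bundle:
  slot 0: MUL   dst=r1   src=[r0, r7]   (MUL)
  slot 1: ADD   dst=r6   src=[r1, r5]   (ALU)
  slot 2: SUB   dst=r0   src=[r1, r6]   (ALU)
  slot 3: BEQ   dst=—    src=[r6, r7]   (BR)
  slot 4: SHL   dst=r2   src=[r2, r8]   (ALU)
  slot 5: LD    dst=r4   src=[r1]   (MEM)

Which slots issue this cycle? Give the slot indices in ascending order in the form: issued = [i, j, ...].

issued = [0, 1, 2, 3]

#0 MUL src=r0,r7 dispatched  <A:2 Mu:0 Ld:2 B:1 rd:6 wr:2>
#1 ALU src=r1,r5 dispatched  <A:1 Mu:0 Ld:2 B:1 rd:4 wr:1>
#2 ALU src=r1,r6 dispatched  <A:0 Mu:0 Ld:2 B:1 rd:2 wr:0>
#3 BR src=r6,r7 dispatched  <A:0 Mu:0 Ld:2 B:0 rd:0 wr:0>
#4 ALU src=r2,r8 held:FU  <A:0 Mu:0 Ld:2 B:0 rd:0 wr:0>
#5 MEM src=r1 held:RD_PORT  <A:0 Mu:0 Ld:2 B:0 rd:0 wr:0>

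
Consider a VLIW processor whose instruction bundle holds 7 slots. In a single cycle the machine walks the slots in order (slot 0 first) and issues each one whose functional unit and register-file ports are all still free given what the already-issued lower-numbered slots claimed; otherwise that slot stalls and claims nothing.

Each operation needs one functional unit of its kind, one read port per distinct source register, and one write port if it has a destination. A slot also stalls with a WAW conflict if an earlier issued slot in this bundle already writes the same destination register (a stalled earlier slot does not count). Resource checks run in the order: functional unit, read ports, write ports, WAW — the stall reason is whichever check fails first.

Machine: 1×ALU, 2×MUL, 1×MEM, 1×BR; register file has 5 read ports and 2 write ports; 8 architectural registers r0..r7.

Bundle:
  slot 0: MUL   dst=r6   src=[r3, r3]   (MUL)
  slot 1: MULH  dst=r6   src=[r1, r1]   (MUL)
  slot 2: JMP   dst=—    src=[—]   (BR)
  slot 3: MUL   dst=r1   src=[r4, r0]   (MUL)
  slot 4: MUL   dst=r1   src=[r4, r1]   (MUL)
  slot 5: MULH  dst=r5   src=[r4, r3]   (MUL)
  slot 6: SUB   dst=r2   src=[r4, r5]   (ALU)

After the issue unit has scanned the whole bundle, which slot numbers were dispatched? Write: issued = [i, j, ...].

issued = [0, 2, 3]

  0. MUL→r6 ⇒ go  {1A/1Mu/1Ld/1B | 4r 1w}
  1. MUL→r6 ⇒ no(WAW)  {1A/1Mu/1Ld/1B | 4r 1w}
  2. BR ⇒ go  {1A/1Mu/1Ld/0B | 4r 1w}
  3. MUL→r1 ⇒ go  {1A/0Mu/1Ld/0B | 2r 0w}
  4. MUL→r1 ⇒ no(FU)  {1A/0Mu/1Ld/0B | 2r 0w}
  5. MUL→r5 ⇒ no(FU)  {1A/0Mu/1Ld/0B | 2r 0w}
  6. ALU→r2 ⇒ no(WR_PORT)  {1A/0Mu/1Ld/0B | 2r 0w}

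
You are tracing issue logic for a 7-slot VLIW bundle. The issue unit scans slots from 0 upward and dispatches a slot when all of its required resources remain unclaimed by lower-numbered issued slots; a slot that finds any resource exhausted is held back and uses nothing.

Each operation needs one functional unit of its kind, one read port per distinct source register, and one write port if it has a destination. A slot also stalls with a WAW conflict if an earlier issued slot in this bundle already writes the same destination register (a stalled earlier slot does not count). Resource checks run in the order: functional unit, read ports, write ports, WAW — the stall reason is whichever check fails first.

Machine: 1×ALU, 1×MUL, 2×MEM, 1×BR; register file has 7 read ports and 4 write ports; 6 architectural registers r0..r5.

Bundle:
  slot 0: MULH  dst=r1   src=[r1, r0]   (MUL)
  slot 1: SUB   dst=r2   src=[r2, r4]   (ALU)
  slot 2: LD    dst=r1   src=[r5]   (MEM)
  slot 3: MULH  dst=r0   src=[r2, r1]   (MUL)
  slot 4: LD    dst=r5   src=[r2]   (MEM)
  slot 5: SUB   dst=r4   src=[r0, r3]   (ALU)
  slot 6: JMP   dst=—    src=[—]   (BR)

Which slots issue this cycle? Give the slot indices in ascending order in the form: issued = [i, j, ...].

[0] MUL needs rd=2 wr=1: ok; after: ALU=1 MUL=0 MEM=2 BR=1, R=5, W=3
[1] ALU needs rd=2 wr=1: ok; after: ALU=0 MUL=0 MEM=2 BR=1, R=3, W=2
[2] MEM needs rd=1 wr=1: WAW; after: ALU=0 MUL=0 MEM=2 BR=1, R=3, W=2
[3] MUL needs rd=2 wr=1: FU; after: ALU=0 MUL=0 MEM=2 BR=1, R=3, W=2
[4] MEM needs rd=1 wr=1: ok; after: ALU=0 MUL=0 MEM=1 BR=1, R=2, W=1
[5] ALU needs rd=2 wr=1: FU; after: ALU=0 MUL=0 MEM=1 BR=1, R=2, W=1
[6] BR needs rd=0 wr=0: ok; after: ALU=0 MUL=0 MEM=1 BR=0, R=2, W=1

issued = [0, 1, 4, 6]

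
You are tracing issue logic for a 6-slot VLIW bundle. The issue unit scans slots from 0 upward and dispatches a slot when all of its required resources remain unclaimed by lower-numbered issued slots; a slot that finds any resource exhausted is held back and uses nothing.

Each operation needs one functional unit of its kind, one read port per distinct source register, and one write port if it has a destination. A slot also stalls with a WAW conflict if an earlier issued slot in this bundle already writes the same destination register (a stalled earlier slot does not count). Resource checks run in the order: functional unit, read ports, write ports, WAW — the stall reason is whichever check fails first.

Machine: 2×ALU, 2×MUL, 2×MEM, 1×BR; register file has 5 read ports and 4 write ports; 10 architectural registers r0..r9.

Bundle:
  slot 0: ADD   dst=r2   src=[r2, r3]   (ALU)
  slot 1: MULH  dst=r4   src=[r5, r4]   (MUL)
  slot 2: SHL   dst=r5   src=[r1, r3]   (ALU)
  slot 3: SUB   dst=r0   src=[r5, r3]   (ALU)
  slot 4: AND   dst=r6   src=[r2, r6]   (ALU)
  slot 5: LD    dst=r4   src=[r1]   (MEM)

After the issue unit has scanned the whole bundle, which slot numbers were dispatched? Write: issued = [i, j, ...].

issued = [0, 1]

[0] ALU needs rd=2 wr=1: ok; after: ALU=1 MUL=2 MEM=2 BR=1, R=3, W=3
[1] MUL needs rd=2 wr=1: ok; after: ALU=1 MUL=1 MEM=2 BR=1, R=1, W=2
[2] ALU needs rd=2 wr=1: RD_PORT; after: ALU=1 MUL=1 MEM=2 BR=1, R=1, W=2
[3] ALU needs rd=2 wr=1: RD_PORT; after: ALU=1 MUL=1 MEM=2 BR=1, R=1, W=2
[4] ALU needs rd=2 wr=1: RD_PORT; after: ALU=1 MUL=1 MEM=2 BR=1, R=1, W=2
[5] MEM needs rd=1 wr=1: WAW; after: ALU=1 MUL=1 MEM=2 BR=1, R=1, W=2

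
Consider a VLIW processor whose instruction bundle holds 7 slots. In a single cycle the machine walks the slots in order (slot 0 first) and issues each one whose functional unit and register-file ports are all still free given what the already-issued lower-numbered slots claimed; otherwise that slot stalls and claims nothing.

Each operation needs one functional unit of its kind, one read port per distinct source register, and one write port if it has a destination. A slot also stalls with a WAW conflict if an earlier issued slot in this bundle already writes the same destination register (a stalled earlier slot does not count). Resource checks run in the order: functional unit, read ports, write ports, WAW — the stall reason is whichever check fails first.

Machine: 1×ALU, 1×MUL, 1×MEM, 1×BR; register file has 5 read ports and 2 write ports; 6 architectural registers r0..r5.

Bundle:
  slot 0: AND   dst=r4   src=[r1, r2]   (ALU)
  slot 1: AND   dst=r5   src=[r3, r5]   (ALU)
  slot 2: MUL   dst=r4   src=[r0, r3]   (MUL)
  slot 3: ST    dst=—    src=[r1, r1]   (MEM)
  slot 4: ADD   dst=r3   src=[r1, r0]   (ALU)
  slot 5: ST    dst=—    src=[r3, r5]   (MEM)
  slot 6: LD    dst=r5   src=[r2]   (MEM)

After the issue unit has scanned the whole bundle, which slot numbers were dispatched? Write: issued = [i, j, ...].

issued = [0, 3]

(0) want 1×ALU +2rd +1wr — yes → AL0|MU1|ME1|BR1|rd3|wr1
(1) want 1×ALU +2rd +1wr — FU → AL0|MU1|ME1|BR1|rd3|wr1
(2) want 1×MUL +2rd +1wr — WAW → AL0|MU1|ME1|BR1|rd3|wr1
(3) want 1×MEM +1rd +0wr — yes → AL0|MU1|ME0|BR1|rd2|wr1
(4) want 1×ALU +2rd +1wr — FU → AL0|MU1|ME0|BR1|rd2|wr1
(5) want 1×MEM +2rd +0wr — FU → AL0|MU1|ME0|BR1|rd2|wr1
(6) want 1×MEM +1rd +1wr — FU → AL0|MU1|ME0|BR1|rd2|wr1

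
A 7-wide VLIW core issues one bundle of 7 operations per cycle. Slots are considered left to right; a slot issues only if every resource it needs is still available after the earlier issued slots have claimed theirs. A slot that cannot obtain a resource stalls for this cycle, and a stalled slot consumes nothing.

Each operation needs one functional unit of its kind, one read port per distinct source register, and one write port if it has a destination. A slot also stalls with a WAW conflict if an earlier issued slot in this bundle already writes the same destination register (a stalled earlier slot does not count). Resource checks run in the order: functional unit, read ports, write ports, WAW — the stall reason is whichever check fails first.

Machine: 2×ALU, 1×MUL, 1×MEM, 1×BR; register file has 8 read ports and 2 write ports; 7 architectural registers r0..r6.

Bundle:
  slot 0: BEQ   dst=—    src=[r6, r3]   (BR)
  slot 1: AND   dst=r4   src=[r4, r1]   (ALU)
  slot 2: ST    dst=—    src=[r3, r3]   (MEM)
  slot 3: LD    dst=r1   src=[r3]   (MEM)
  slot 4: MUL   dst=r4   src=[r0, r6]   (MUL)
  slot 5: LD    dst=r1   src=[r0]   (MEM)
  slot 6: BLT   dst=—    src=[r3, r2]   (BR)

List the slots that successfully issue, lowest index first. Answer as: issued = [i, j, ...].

issued = [0, 1, 2]

(0) want 1×BR +2rd +0wr — yes → AL2|MU1|ME1|BR0|rd6|wr2
(1) want 1×ALU +2rd +1wr — yes → AL1|MU1|ME1|BR0|rd4|wr1
(2) want 1×MEM +1rd +0wr — yes → AL1|MU1|ME0|BR0|rd3|wr1
(3) want 1×MEM +1rd +1wr — FU → AL1|MU1|ME0|BR0|rd3|wr1
(4) want 1×MUL +2rd +1wr — WAW → AL1|MU1|ME0|BR0|rd3|wr1
(5) want 1×MEM +1rd +1wr — FU → AL1|MU1|ME0|BR0|rd3|wr1
(6) want 1×BR +2rd +0wr — FU → AL1|MU1|ME0|BR0|rd3|wr1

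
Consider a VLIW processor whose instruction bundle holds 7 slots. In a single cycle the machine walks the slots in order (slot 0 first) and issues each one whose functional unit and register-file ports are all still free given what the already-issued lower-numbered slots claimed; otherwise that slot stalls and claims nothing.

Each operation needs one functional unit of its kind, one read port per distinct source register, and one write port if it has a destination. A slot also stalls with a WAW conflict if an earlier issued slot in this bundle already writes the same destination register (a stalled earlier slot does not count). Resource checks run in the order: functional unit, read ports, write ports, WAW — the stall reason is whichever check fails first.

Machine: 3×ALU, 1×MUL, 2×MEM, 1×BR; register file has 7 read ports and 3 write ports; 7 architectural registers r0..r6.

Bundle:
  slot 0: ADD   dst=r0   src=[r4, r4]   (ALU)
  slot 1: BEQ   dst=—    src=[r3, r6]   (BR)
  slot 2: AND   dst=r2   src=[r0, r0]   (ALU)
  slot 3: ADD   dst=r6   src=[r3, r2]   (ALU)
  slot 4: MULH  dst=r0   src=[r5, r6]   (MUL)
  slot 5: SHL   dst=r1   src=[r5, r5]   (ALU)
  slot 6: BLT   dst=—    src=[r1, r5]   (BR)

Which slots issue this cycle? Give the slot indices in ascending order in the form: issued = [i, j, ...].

issued = [0, 1, 2, 3]

(0) want 1×ALU +1rd +1wr — yes → AL2|MU1|ME2|BR1|rd6|wr2
(1) want 1×BR +2rd +0wr — yes → AL2|MU1|ME2|BR0|rd4|wr2
(2) want 1×ALU +1rd +1wr — yes → AL1|MU1|ME2|BR0|rd3|wr1
(3) want 1×ALU +2rd +1wr — yes → AL0|MU1|ME2|BR0|rd1|wr0
(4) want 1×MUL +2rd +1wr — RD_PORT → AL0|MU1|ME2|BR0|rd1|wr0
(5) want 1×ALU +1rd +1wr — FU → AL0|MU1|ME2|BR0|rd1|wr0
(6) want 1×BR +2rd +0wr — FU → AL0|MU1|ME2|BR0|rd1|wr0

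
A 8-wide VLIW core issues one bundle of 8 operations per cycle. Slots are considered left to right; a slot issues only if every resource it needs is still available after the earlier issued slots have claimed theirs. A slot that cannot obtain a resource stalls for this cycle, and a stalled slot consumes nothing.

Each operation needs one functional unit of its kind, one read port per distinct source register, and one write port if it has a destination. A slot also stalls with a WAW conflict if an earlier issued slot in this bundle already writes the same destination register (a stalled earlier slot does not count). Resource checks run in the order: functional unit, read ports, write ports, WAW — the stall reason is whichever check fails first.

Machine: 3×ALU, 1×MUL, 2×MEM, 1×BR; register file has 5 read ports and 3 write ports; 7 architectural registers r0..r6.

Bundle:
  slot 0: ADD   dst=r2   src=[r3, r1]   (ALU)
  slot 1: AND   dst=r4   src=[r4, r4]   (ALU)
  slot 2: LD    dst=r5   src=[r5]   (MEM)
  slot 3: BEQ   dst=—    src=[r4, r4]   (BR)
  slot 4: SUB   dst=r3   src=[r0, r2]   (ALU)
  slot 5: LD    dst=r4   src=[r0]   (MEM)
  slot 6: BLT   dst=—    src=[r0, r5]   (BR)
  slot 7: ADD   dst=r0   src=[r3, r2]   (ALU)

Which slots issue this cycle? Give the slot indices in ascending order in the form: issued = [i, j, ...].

(0) want 1×ALU +2rd +1wr — yes → AL2|MU1|ME2|BR1|rd3|wr2
(1) want 1×ALU +1rd +1wr — yes → AL1|MU1|ME2|BR1|rd2|wr1
(2) want 1×MEM +1rd +1wr — yes → AL1|MU1|ME1|BR1|rd1|wr0
(3) want 1×BR +1rd +0wr — yes → AL1|MU1|ME1|BR0|rd0|wr0
(4) want 1×ALU +2rd +1wr — RD_PORT → AL1|MU1|ME1|BR0|rd0|wr0
(5) want 1×MEM +1rd +1wr — RD_PORT → AL1|MU1|ME1|BR0|rd0|wr0
(6) want 1×BR +2rd +0wr — FU → AL1|MU1|ME1|BR0|rd0|wr0
(7) want 1×ALU +2rd +1wr — RD_PORT → AL1|MU1|ME1|BR0|rd0|wr0

issued = [0, 1, 2, 3]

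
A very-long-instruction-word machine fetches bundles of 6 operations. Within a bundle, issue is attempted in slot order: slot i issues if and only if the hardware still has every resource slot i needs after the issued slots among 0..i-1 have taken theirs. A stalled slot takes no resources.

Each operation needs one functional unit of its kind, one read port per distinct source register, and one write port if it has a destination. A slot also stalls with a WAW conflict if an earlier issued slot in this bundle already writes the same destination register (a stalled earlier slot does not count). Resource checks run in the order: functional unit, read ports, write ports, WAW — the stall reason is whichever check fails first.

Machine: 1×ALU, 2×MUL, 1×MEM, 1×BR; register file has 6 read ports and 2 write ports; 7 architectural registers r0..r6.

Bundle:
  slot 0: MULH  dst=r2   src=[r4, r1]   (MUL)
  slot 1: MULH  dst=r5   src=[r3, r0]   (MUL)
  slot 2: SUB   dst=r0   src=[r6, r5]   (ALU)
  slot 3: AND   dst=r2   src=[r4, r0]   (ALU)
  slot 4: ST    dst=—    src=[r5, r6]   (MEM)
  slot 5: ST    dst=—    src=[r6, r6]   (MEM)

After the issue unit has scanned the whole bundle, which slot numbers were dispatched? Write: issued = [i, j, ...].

[0] MUL needs rd=2 wr=1: ok; after: ALU=1 MUL=1 MEM=1 BR=1, R=4, W=1
[1] MUL needs rd=2 wr=1: ok; after: ALU=1 MUL=0 MEM=1 BR=1, R=2, W=0
[2] ALU needs rd=2 wr=1: WR_PORT; after: ALU=1 MUL=0 MEM=1 BR=1, R=2, W=0
[3] ALU needs rd=2 wr=1: WR_PORT; after: ALU=1 MUL=0 MEM=1 BR=1, R=2, W=0
[4] MEM needs rd=2 wr=0: ok; after: ALU=1 MUL=0 MEM=0 BR=1, R=0, W=0
[5] MEM needs rd=1 wr=0: FU; after: ALU=1 MUL=0 MEM=0 BR=1, R=0, W=0

issued = [0, 1, 4]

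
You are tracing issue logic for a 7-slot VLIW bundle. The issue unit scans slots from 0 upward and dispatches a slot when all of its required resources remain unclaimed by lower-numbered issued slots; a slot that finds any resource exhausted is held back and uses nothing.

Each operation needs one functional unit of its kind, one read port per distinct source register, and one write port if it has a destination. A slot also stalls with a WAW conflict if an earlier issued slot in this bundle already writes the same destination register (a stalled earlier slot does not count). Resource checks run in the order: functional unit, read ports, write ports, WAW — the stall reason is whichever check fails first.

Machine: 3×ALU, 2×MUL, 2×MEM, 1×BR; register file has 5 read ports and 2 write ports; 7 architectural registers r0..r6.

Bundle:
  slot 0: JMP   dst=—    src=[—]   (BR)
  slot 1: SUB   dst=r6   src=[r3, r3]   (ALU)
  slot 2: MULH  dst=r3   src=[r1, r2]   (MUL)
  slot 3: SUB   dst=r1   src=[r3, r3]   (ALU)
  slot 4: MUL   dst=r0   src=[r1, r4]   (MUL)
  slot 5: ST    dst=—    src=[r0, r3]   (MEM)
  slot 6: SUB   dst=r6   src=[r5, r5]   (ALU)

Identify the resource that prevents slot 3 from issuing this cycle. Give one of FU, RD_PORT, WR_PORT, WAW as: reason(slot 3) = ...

reason(slot 3) = WR_PORT

(0) want 1×BR +0rd +0wr — yes → AL3|MU2|ME2|BR0|rd5|wr2
(1) want 1×ALU +1rd +1wr — yes → AL2|MU2|ME2|BR0|rd4|wr1
(2) want 1×MUL +2rd +1wr — yes → AL2|MU1|ME2|BR0|rd2|wr0
(3) want 1×ALU +1rd +1wr — WR_PORT → AL2|MU1|ME2|BR0|rd2|wr0
(4) want 1×MUL +2rd +1wr — WR_PORT → AL2|MU1|ME2|BR0|rd2|wr0
(5) want 1×MEM +2rd +0wr — yes → AL2|MU1|ME1|BR0|rd0|wr0
(6) want 1×ALU +1rd +1wr — RD_PORT → AL2|MU1|ME1|BR0|rd0|wr0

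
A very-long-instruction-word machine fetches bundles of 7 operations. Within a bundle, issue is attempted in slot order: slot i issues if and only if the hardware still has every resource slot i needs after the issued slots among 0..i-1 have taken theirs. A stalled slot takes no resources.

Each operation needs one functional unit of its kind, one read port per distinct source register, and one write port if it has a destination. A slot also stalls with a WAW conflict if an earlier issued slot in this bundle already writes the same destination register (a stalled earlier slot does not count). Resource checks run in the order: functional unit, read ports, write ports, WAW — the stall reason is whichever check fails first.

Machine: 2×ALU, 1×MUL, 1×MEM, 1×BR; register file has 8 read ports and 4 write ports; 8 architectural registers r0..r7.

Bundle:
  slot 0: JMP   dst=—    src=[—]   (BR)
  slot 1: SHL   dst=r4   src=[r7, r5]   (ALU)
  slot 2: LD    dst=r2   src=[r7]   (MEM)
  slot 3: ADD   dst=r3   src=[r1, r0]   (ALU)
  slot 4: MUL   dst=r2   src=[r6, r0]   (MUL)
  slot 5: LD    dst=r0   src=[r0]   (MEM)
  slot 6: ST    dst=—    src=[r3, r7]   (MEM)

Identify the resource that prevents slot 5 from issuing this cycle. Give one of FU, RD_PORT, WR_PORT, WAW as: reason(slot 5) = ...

reason(slot 5) = FU

(0) want 1×BR +0rd +0wr — yes → AL2|MU1|ME1|BR0|rd8|wr4
(1) want 1×ALU +2rd +1wr — yes → AL1|MU1|ME1|BR0|rd6|wr3
(2) want 1×MEM +1rd +1wr — yes → AL1|MU1|ME0|BR0|rd5|wr2
(3) want 1×ALU +2rd +1wr — yes → AL0|MU1|ME0|BR0|rd3|wr1
(4) want 1×MUL +2rd +1wr — WAW → AL0|MU1|ME0|BR0|rd3|wr1
(5) want 1×MEM +1rd +1wr — FU → AL0|MU1|ME0|BR0|rd3|wr1
(6) want 1×MEM +2rd +0wr — FU → AL0|MU1|ME0|BR0|rd3|wr1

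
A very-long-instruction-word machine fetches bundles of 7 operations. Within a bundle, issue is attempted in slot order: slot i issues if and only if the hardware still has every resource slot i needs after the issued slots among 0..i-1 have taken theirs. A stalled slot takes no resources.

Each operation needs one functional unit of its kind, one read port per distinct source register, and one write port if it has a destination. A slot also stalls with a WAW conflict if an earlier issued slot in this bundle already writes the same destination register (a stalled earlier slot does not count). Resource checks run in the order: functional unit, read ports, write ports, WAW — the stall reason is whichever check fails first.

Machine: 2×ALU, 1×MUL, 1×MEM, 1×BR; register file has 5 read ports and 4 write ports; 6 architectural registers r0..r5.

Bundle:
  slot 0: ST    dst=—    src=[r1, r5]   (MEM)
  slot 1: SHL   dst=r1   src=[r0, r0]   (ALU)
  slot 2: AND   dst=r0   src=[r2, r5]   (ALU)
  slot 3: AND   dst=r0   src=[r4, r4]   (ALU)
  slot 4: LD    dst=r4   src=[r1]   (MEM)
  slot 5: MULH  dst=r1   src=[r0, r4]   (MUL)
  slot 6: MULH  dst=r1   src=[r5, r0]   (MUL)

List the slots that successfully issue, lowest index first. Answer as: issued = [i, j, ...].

issued = [0, 1, 2]

[0] MEM needs rd=2 wr=0: ok; after: ALU=2 MUL=1 MEM=0 BR=1, R=3, W=4
[1] ALU needs rd=1 wr=1: ok; after: ALU=1 MUL=1 MEM=0 BR=1, R=2, W=3
[2] ALU needs rd=2 wr=1: ok; after: ALU=0 MUL=1 MEM=0 BR=1, R=0, W=2
[3] ALU needs rd=1 wr=1: FU; after: ALU=0 MUL=1 MEM=0 BR=1, R=0, W=2
[4] MEM needs rd=1 wr=1: FU; after: ALU=0 MUL=1 MEM=0 BR=1, R=0, W=2
[5] MUL needs rd=2 wr=1: RD_PORT; after: ALU=0 MUL=1 MEM=0 BR=1, R=0, W=2
[6] MUL needs rd=2 wr=1: RD_PORT; after: ALU=0 MUL=1 MEM=0 BR=1, R=0, W=2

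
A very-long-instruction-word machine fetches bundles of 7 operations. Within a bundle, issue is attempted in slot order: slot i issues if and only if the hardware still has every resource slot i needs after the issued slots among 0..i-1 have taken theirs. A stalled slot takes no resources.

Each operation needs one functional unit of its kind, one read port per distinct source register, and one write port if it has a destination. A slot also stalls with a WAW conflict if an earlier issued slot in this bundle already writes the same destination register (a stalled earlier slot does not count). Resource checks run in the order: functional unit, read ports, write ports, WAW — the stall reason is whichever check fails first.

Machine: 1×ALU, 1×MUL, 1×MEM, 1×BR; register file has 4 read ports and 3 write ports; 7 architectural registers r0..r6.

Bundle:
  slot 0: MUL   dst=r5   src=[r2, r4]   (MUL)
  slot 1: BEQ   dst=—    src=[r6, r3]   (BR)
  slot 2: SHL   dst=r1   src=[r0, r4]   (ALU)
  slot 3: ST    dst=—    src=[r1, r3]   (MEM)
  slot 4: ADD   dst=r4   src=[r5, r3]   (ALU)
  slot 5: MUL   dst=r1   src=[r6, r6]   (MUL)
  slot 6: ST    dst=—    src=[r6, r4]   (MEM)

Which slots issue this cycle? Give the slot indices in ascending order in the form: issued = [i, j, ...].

(0) want 1×MUL +2rd +1wr — yes → AL1|MU0|ME1|BR1|rd2|wr2
(1) want 1×BR +2rd +0wr — yes → AL1|MU0|ME1|BR0|rd0|wr2
(2) want 1×ALU +2rd +1wr — RD_PORT → AL1|MU0|ME1|BR0|rd0|wr2
(3) want 1×MEM +2rd +0wr — RD_PORT → AL1|MU0|ME1|BR0|rd0|wr2
(4) want 1×ALU +2rd +1wr — RD_PORT → AL1|MU0|ME1|BR0|rd0|wr2
(5) want 1×MUL +1rd +1wr — FU → AL1|MU0|ME1|BR0|rd0|wr2
(6) want 1×MEM +2rd +0wr — RD_PORT → AL1|MU0|ME1|BR0|rd0|wr2

issued = [0, 1]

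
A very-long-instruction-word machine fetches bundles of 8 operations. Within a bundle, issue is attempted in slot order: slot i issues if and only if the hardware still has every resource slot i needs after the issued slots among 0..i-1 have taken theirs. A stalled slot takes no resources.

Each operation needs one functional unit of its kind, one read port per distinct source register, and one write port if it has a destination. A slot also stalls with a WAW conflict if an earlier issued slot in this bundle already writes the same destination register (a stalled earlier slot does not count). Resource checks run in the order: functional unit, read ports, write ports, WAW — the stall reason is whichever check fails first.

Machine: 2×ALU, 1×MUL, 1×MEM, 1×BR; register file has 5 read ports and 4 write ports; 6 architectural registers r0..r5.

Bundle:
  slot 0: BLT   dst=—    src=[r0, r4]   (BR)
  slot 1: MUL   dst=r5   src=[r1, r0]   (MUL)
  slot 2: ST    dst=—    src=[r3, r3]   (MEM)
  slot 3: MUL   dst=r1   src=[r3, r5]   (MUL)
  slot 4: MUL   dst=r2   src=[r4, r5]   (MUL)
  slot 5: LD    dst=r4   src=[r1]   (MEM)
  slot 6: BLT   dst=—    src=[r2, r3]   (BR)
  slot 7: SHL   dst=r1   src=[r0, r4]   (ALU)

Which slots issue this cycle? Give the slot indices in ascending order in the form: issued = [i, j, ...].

[0] BR needs rd=2 wr=0: ok; after: ALU=2 MUL=1 MEM=1 BR=0, R=3, W=4
[1] MUL needs rd=2 wr=1: ok; after: ALU=2 MUL=0 MEM=1 BR=0, R=1, W=3
[2] MEM needs rd=1 wr=0: ok; after: ALU=2 MUL=0 MEM=0 BR=0, R=0, W=3
[3] MUL needs rd=2 wr=1: FU; after: ALU=2 MUL=0 MEM=0 BR=0, R=0, W=3
[4] MUL needs rd=2 wr=1: FU; after: ALU=2 MUL=0 MEM=0 BR=0, R=0, W=3
[5] MEM needs rd=1 wr=1: FU; after: ALU=2 MUL=0 MEM=0 BR=0, R=0, W=3
[6] BR needs rd=2 wr=0: FU; after: ALU=2 MUL=0 MEM=0 BR=0, R=0, W=3
[7] ALU needs rd=2 wr=1: RD_PORT; after: ALU=2 MUL=0 MEM=0 BR=0, R=0, W=3

issued = [0, 1, 2]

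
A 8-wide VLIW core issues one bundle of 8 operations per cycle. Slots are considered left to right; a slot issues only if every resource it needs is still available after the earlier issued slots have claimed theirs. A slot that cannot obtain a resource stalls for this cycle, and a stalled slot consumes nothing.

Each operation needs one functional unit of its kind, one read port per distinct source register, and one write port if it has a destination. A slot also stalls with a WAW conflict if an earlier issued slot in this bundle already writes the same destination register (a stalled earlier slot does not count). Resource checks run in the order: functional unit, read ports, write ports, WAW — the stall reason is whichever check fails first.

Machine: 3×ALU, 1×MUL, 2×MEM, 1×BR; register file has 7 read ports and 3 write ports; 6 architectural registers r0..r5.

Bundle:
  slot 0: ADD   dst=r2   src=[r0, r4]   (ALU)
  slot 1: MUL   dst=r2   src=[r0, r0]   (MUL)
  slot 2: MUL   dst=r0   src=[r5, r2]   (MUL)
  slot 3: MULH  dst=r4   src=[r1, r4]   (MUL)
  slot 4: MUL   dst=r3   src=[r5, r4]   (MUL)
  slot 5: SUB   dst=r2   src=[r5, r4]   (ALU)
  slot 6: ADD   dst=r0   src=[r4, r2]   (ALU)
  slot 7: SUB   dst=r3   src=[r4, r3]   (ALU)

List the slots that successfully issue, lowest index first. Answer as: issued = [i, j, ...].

issued = [0, 2, 7]

[0] ALU needs rd=2 wr=1: ok; after: ALU=2 MUL=1 MEM=2 BR=1, R=5, W=2
[1] MUL needs rd=1 wr=1: WAW; after: ALU=2 MUL=1 MEM=2 BR=1, R=5, W=2
[2] MUL needs rd=2 wr=1: ok; after: ALU=2 MUL=0 MEM=2 BR=1, R=3, W=1
[3] MUL needs rd=2 wr=1: FU; after: ALU=2 MUL=0 MEM=2 BR=1, R=3, W=1
[4] MUL needs rd=2 wr=1: FU; after: ALU=2 MUL=0 MEM=2 BR=1, R=3, W=1
[5] ALU needs rd=2 wr=1: WAW; after: ALU=2 MUL=0 MEM=2 BR=1, R=3, W=1
[6] ALU needs rd=2 wr=1: WAW; after: ALU=2 MUL=0 MEM=2 BR=1, R=3, W=1
[7] ALU needs rd=2 wr=1: ok; after: ALU=1 MUL=0 MEM=2 BR=1, R=1, W=0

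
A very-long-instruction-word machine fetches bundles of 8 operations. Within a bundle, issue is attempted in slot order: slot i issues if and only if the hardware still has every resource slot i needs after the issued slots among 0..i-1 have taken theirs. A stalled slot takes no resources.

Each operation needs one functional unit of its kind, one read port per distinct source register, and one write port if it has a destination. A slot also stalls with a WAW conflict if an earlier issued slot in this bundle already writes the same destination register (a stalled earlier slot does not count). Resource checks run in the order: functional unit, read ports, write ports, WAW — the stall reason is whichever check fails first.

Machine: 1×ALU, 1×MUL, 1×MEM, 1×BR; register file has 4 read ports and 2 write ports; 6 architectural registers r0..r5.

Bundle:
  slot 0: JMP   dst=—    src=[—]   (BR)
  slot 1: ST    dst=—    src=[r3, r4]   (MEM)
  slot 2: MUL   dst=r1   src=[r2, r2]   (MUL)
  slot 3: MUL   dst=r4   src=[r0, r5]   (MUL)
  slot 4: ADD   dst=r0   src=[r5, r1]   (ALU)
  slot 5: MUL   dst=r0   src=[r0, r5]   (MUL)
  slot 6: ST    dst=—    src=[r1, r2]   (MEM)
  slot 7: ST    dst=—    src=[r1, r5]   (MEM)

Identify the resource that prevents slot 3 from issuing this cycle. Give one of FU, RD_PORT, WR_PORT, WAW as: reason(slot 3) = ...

reason(slot 3) = FU

  0. BR ⇒ go  {1A/1Mu/1Ld/0B | 4r 2w}
  1. MEM ⇒ go  {1A/1Mu/0Ld/0B | 2r 2w}
  2. MUL→r1 ⇒ go  {1A/0Mu/0Ld/0B | 1r 1w}
  3. MUL→r4 ⇒ no(FU)  {1A/0Mu/0Ld/0B | 1r 1w}
  4. ALU→r0 ⇒ no(RD_PORT)  {1A/0Mu/0Ld/0B | 1r 1w}
  5. MUL→r0 ⇒ no(FU)  {1A/0Mu/0Ld/0B | 1r 1w}
  6. MEM ⇒ no(FU)  {1A/0Mu/0Ld/0B | 1r 1w}
  7. MEM ⇒ no(FU)  {1A/0Mu/0Ld/0B | 1r 1w}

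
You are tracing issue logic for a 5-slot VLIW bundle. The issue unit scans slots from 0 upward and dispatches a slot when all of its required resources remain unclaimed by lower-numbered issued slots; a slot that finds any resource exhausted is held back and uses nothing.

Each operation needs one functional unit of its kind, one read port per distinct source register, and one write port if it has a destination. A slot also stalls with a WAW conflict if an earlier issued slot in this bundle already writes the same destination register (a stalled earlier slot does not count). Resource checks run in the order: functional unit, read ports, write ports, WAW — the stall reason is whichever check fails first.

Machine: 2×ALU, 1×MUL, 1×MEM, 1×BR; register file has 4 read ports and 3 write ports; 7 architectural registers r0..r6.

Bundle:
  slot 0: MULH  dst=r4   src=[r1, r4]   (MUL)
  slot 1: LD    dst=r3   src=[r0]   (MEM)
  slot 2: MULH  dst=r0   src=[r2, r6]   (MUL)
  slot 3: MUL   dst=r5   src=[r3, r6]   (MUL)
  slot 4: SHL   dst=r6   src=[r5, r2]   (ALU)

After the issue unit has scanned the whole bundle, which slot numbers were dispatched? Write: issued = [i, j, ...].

issued = [0, 1]

slot 0 (MUL): ISSUE — free A2,Mu0,Ld1,B1 rp2 wp2
slot 1 (MEM): ISSUE — free A2,Mu0,Ld0,B1 rp1 wp1
slot 2 (MUL): stall FU — free A2,Mu0,Ld0,B1 rp1 wp1
slot 3 (MUL): stall FU — free A2,Mu0,Ld0,B1 rp1 wp1
slot 4 (ALU): stall RD_PORT — free A2,Mu0,Ld0,B1 rp1 wp1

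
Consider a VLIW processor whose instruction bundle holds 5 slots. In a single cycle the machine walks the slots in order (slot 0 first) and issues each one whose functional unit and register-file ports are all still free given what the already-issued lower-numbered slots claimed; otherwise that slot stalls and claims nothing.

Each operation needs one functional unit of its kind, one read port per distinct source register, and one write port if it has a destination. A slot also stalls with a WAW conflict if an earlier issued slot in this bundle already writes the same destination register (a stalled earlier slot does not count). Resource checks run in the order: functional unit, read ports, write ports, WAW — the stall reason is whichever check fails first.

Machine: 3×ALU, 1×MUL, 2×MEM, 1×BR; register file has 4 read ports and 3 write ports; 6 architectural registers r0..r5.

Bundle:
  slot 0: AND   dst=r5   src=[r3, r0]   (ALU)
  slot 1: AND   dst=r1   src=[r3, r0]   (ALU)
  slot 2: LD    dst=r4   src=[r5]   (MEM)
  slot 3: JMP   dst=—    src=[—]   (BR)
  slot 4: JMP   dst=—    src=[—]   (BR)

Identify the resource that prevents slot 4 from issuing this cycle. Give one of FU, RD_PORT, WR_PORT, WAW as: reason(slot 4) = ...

#0 ALU src=r3,r0 dispatched  <A:2 Mu:1 Ld:2 B:1 rd:2 wr:2>
#1 ALU src=r3,r0 dispatched  <A:1 Mu:1 Ld:2 B:1 rd:0 wr:1>
#2 MEM src=r5 held:RD_PORT  <A:1 Mu:1 Ld:2 B:1 rd:0 wr:1>
#3 BR src=- dispatched  <A:1 Mu:1 Ld:2 B:0 rd:0 wr:1>
#4 BR src=- held:FU  <A:1 Mu:1 Ld:2 B:0 rd:0 wr:1>

reason(slot 4) = FU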